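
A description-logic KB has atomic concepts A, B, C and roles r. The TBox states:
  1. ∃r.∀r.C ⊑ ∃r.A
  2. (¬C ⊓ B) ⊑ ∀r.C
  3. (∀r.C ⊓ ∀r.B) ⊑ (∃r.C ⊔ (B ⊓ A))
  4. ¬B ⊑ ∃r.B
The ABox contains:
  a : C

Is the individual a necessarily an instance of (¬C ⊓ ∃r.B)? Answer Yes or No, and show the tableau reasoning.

1. a : (¬C ⊓ ∃r.B)?  L(a) = {C} ∪ {(C ⊔ ∀r.¬B)}
   open: L(a) ⊇ {B, C, ∀r.∃r.¬C, ∃r.¬C} (+ ∃-successors) — a ∉ (¬C ⊓ ∃r.B) possible
2. Hence a : (¬C ⊓ ∃r.B): not entailed.

No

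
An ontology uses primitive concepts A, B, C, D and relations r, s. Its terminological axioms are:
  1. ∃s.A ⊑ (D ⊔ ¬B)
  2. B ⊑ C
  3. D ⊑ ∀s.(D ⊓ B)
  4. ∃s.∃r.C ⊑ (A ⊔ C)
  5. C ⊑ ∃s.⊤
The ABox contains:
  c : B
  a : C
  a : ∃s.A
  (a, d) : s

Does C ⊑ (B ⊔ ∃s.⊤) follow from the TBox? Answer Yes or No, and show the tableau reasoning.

1. C ⊑ (B ⊔ ∃s.⊤)  ⇔  (C ⊓ (¬B ⊓ ∀s.⊥)) unsat w.r.t. T
   all branches close; clash ⊥ at an ∃-successor
2. Hence C ⊑ (B ⊔ ∃s.⊤): entailed.

Yes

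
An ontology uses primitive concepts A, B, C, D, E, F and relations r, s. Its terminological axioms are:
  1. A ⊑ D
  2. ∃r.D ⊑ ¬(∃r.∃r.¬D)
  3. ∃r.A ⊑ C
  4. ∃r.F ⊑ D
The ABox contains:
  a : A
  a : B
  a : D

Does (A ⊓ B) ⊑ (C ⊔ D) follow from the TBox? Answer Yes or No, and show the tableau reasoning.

1. (A ⊓ B) ⊑ (C ⊔ D)  ⇔  ((A ⊓ B) ⊓ (¬C ⊓ ¬D)) unsat w.r.t. T
   all branches close; clash {D, ¬D} at x₀
2. Hence (A ⊓ B) ⊑ (C ⊔ D): entailed.

Yes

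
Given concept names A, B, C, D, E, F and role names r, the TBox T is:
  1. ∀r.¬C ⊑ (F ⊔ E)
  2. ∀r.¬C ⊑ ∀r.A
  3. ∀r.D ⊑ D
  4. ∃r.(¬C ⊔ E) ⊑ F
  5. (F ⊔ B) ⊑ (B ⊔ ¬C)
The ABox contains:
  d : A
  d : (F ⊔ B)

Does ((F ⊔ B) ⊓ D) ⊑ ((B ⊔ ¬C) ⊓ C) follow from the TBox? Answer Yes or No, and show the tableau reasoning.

No

1. ((F ⊔ B) ⊓ D) ⊑ ((B ⊔ ¬C) ⊓ C)  ⇔  (((F ⊔ B) ⊓ D) ⊓ ((¬B ⊓ C) ⊔ ¬C)) unsat w.r.t. T
   apply at x₀: (F ⊔ B)⊑(B ⊔ ¬C)
   open: L(x₀) ⊇ {D, F, ¬C, ∃r.C} (+ ∃-successors)
2. Hence ((F ⊔ B) ⊓ D) ⊑ ((B ⊔ ¬C) ⊓ C): not entailed.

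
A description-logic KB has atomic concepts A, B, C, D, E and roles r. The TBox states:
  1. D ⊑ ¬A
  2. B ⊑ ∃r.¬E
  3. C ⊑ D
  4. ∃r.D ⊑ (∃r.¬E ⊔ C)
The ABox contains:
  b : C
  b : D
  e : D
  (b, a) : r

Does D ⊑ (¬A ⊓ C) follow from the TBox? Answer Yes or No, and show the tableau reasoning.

1. D ⊑ (¬A ⊓ C)  ⇔  (D ⊓ (A ⊔ ¬C)) unsat w.r.t. T
   apply at x₀: D⊑¬A
   open: L(x₀) ⊇ {D, ¬A, ¬B, ¬C, ∀r.¬D}
2. Hence D ⊑ (¬A ⊓ C): not entailed.

No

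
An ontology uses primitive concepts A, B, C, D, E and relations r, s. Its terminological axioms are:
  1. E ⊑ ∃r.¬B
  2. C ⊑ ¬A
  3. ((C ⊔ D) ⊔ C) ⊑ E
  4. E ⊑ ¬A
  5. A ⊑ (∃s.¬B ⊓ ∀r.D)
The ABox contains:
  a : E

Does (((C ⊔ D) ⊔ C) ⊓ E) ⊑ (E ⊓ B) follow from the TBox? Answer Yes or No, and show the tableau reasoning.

1. (((C ⊔ D) ⊔ C) ⊓ E) ⊑ (E ⊓ B)  ⇔  ((((C ⊔ D) ⊔ C) ⊓ E) ⊓ (¬E ⊔ ¬B)) unsat w.r.t. T
   apply at x₀: E⊑∃r.¬B; E⊑¬A
   open: L(x₀) ⊇ {C, E, ¬A, ¬B, ∃r.¬B} (+ ∃-successors)
2. Hence (((C ⊔ D) ⊔ C) ⊓ E) ⊑ (E ⊓ B): not entailed.

No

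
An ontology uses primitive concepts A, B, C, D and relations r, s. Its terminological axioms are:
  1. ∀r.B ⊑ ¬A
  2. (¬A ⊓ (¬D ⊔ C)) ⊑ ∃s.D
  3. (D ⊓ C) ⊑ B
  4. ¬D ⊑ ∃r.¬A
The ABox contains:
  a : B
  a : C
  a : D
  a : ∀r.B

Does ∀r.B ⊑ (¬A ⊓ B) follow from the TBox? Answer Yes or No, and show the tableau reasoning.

No

1. ∀r.B ⊑ (¬A ⊓ B)  ⇔  (∀r.B ⊓ (A ⊔ ¬B)) unsat w.r.t. T
   apply at x₀: ∀r.B⊑¬A
   open: L(x₀) ⊇ {¬A, ¬B, ¬D, ∀r.B, ∃r.¬A, …} (+ ∃-successors)
2. Hence ∀r.B ⊑ (¬A ⊓ B): not entailed.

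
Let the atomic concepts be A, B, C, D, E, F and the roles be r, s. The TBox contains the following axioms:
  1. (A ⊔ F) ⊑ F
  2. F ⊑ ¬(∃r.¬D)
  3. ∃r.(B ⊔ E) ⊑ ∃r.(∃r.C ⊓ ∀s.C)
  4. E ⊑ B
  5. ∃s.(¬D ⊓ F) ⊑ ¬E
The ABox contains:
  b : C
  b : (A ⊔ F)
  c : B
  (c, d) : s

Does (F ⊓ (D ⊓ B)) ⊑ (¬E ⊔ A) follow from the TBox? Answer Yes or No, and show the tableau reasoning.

No

1. (F ⊓ (D ⊓ B)) ⊑ (¬E ⊔ A)  ⇔  ((F ⊓ (D ⊓ B)) ⊓ (E ⊓ ¬A)) unsat w.r.t. T
   apply at x₀: F⊑¬(∃r.¬D)
   open: L(x₀) ⊇ {B, D, E, F, ¬A, …}
2. Hence (F ⊓ (D ⊓ B)) ⊑ (¬E ⊔ A): not entailed.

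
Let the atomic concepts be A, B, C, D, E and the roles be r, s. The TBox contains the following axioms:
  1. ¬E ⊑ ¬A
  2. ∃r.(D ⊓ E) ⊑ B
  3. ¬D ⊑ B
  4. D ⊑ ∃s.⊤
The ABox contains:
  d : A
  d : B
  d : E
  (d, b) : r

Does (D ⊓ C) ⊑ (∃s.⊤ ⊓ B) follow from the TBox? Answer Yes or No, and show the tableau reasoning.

No

1. (D ⊓ C) ⊑ (∃s.⊤ ⊓ B)  ⇔  ((D ⊓ C) ⊓ (∀s.⊥ ⊔ ¬B)) unsat w.r.t. T
   apply at x₀: D⊑∃s.⊤
   open: L(x₀) ⊇ {C, D, E, ¬B, ∀r.(¬D ⊔ ¬E), …} (+ ∃-successors)
2. Hence (D ⊓ C) ⊑ (∃s.⊤ ⊓ B): not entailed.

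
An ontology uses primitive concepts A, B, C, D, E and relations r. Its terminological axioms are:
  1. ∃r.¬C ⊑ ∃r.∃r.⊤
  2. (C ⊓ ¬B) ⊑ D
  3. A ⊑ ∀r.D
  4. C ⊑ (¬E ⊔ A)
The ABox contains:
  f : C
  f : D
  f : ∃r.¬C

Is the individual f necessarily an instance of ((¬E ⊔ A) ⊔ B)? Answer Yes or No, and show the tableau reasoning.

Yes

1. f : ((¬E ⊔ A) ⊔ B)?  L(f) = {C, D, ∃r.¬C} ∪ {((E ⊓ ¬A) ⊓ ¬B)}
   clash {A, ¬A} at f — f ∈ ((¬E ⊔ A) ⊔ B)
2. Hence f : ((¬E ⊔ A) ⊔ B): entailed.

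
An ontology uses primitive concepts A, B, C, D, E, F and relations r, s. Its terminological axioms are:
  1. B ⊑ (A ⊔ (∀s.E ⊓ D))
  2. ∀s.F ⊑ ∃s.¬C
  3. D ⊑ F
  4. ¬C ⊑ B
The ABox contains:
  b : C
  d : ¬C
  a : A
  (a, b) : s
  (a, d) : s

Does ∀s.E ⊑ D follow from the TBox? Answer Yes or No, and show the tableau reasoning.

No

1. ∀s.E ⊑ D  ⇔  (∀s.E ⊓ ¬D) unsat w.r.t. T
   open: L(x₀) ⊇ {C, ¬B, ¬D, ∀s.E, ∃s.¬F} (+ ∃-successors)
2. Hence ∀s.E ⊑ D: not entailed.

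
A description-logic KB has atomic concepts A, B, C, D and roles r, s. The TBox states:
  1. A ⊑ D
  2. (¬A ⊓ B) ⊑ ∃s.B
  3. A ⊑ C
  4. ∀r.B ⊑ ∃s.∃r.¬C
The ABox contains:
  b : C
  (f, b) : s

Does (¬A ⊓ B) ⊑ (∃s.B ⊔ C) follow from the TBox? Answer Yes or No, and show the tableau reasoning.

Yes

1. (¬A ⊓ B) ⊑ (∃s.B ⊔ C)  ⇔  ((¬A ⊓ B) ⊓ (∀s.¬B ⊓ ¬C)) unsat w.r.t. T
   all branches close; clash {B, ¬B} at an ∃-successor
2. Hence (¬A ⊓ B) ⊑ (∃s.B ⊔ C): entailed.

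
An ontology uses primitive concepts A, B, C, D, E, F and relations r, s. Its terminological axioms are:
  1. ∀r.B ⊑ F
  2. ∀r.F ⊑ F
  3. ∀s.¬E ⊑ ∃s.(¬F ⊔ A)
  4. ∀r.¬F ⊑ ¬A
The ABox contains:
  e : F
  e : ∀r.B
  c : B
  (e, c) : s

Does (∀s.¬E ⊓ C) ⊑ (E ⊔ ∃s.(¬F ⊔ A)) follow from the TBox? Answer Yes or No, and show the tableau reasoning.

1. (∀s.¬E ⊓ C) ⊑ (E ⊔ ∃s.(¬F ⊔ A))  ⇔  ((∀s.¬E ⊓ C) ⊓ (¬E ⊓ ∀s.(F ⊓ ¬A))) unsat w.r.t. T
   all branches close; clash {A, ¬A} at an ∃-successor
2. Hence (∀s.¬E ⊓ C) ⊑ (E ⊔ ∃s.(¬F ⊔ A)): entailed.

Yes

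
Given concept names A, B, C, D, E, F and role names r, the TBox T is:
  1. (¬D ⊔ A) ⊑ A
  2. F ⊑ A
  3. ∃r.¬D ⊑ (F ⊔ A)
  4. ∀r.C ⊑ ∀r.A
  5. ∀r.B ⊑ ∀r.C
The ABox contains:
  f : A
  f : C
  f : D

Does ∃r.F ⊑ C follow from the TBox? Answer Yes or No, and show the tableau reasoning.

1. ∃r.F ⊑ C  ⇔  (∃r.F ⊓ ¬C) unsat w.r.t. T
   open: L(x₀) ⊇ {D, ¬A, ¬C, ¬F, ∀r.D, …} (+ ∃-successors)
2. Hence ∃r.F ⊑ C: not entailed.

No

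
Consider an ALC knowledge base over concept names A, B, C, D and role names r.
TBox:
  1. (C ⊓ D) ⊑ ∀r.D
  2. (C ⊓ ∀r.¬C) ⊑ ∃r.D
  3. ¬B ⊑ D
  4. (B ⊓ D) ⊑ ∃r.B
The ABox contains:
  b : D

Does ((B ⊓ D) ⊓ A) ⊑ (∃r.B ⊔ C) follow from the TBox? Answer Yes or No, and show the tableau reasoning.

Yes

1. ((B ⊓ D) ⊓ A) ⊑ (∃r.B ⊔ C)  ⇔  (((B ⊓ D) ⊓ A) ⊓ (∀r.¬B ⊓ ¬C)) unsat w.r.t. T
   all branches close; clash {B, ¬B} at an ∃-successor
2. Hence ((B ⊓ D) ⊓ A) ⊑ (∃r.B ⊔ C): entailed.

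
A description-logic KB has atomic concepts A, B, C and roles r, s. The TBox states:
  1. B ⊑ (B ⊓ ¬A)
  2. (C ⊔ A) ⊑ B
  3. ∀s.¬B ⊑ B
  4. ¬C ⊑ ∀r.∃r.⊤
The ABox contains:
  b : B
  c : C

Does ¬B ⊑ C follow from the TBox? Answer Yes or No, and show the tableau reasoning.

1. ¬B ⊑ C  ⇔  (¬B ⊓ ¬C) unsat w.r.t. T
   apply at x₀: ¬C⊑∀r.∃r.⊤
   open: L(x₀) ⊇ {¬A, ¬B, ¬C, ∀r.∃r.⊤, ∃s.B} (+ ∃-successors)
2. Hence ¬B ⊑ C: not entailed.

No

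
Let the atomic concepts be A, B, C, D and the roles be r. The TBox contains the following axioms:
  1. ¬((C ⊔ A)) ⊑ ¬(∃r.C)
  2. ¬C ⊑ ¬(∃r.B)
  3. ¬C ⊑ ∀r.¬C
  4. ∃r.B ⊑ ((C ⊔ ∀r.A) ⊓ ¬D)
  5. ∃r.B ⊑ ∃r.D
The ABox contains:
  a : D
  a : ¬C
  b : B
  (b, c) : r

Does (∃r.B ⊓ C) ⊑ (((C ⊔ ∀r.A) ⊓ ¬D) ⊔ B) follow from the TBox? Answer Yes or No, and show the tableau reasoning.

Yes

1. (∃r.B ⊓ C) ⊑ (((C ⊔ ∀r.A) ⊓ ¬D) ⊔ B)  ⇔  ((∃r.B ⊓ C) ⊓ (((¬C ⊓ ∃r.¬A) ⊔ D) ⊓ ¬B)) unsat w.r.t. T
   all branches close; clash {D, ¬D} at x₀
2. Hence (∃r.B ⊓ C) ⊑ (((C ⊔ ∀r.A) ⊓ ¬D) ⊔ B): entailed.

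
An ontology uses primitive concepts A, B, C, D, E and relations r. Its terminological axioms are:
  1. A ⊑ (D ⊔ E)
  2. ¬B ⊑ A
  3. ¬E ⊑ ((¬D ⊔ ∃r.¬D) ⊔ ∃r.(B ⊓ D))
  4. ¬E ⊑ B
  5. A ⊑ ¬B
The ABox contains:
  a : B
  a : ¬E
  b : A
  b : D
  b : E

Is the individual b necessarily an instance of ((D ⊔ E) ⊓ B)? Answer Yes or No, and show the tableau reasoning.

1. b : ((D ⊔ E) ⊓ B)?  L(b) = {A, D, E} ∪ {((¬D ⊓ ¬E) ⊔ ¬B)}
   apply at b: A⊑(D ⊔ E); A⊑¬B
   open: L(b) ⊇ {A, D, E, ¬B} — b ∉ ((D ⊔ E) ⊓ B) possible
2. Hence b : ((D ⊔ E) ⊓ B): not entailed.

No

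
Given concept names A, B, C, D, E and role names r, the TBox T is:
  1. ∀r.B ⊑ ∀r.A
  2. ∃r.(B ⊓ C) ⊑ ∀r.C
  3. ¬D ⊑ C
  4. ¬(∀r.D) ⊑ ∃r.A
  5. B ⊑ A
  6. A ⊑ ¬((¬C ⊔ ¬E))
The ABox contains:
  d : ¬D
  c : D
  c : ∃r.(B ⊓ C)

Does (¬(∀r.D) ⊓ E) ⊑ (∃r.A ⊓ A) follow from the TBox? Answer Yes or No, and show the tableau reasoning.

1. (¬(∀r.D) ⊓ E) ⊑ (∃r.A ⊓ A)  ⇔  ((∃r.¬D ⊓ E) ⊓ (∀r.¬A ⊔ ¬A)) unsat w.r.t. T
   apply at x₀: ¬(∀r.D)⊑∃r.A
   open: L(x₀) ⊇ {D, E, ¬A, ¬B, ∀r.(¬B ⊔ ¬C), …} (+ ∃-successors)
2. Hence (¬(∀r.D) ⊓ E) ⊑ (∃r.A ⊓ A): not entailed.

No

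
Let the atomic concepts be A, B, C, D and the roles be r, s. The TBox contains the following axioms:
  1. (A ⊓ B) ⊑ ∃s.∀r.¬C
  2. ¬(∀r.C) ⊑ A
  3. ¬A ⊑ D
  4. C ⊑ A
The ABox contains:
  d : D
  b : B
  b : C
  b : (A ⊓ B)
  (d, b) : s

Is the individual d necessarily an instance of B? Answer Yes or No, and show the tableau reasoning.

1. d : B?  L(d) = {D} ∪ {¬B}
   open: L(d) ⊇ {D, ¬B, ¬C, ∀r.C} — d ∉ B possible
2. Hence d : B: not entailed.

No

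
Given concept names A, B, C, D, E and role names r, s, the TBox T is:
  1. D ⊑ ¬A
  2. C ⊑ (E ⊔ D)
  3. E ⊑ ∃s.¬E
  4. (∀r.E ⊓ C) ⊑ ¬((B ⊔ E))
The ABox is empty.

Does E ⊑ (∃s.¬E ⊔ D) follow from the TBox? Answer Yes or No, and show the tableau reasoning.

1. E ⊑ (∃s.¬E ⊔ D)  ⇔  (E ⊓ (∀s.E ⊓ ¬D)) unsat w.r.t. T
   all branches close; clash {E, ¬E} at x₀
2. Hence E ⊑ (∃s.¬E ⊔ D): entailed.

Yes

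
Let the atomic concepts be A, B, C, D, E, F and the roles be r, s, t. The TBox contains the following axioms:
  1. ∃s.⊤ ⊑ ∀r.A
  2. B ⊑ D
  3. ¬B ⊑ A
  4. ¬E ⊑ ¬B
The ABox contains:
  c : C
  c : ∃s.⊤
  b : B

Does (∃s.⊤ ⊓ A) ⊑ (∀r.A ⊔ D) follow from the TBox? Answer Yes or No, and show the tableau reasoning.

1. (∃s.⊤ ⊓ A) ⊑ (∀r.A ⊔ D)  ⇔  ((∃s.⊤ ⊓ A) ⊓ (∃r.¬A ⊓ ¬D)) unsat w.r.t. T
   all branches close; clash {A, ¬A} at an ∃-successor
2. Hence (∃s.⊤ ⊓ A) ⊑ (∀r.A ⊔ D): entailed.

Yes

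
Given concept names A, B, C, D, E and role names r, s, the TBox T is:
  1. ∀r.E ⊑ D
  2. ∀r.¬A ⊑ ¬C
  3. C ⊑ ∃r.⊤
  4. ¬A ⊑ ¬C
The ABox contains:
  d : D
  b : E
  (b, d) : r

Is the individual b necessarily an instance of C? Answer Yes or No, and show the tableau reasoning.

No

1. b : C?  L(b) = {E} ∪ {¬C}
   open: L(b) ⊇ {E, ¬C, ∃r.¬E} (+ ∃-successors) — b ∉ C possible
2. Hence b : C: not entailed.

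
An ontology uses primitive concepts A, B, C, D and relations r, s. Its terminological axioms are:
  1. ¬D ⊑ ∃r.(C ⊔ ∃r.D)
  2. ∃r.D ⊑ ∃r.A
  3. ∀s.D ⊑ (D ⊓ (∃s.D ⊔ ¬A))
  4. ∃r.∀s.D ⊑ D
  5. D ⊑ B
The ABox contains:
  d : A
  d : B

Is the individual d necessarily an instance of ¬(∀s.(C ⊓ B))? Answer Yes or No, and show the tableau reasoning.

No

1. d : ¬(∀s.(C ⊓ B))?  L(d) = {A, B} ∪ {∀s.(C ⊓ B)}
   open: L(d) ⊇ {A, B, D, ∀r.¬D, ∀s.(C ⊓ B), …} (+ ∃-successors) — d ∉ ¬(∀s.(C ⊓ B)) possible
2. Hence d : ¬(∀s.(C ⊓ B)): not entailed.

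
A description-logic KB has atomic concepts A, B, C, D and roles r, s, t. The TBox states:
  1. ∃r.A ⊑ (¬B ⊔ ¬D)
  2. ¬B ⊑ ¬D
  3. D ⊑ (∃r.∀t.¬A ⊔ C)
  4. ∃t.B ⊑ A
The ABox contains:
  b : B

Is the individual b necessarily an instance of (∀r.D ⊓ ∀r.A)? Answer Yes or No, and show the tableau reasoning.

1. b : (∀r.D ⊓ ∀r.A)?  L(b) = {B} ∪ {(∃r.¬D ⊔ ∃r.¬A)}
   open: L(b) ⊇ {B, ¬D, ∀r.¬A, ∀t.¬B, ∃r.¬D} (+ ∃-successors) — b ∉ (∀r.D ⊓ ∀r.A) possible
2. Hence b : (∀r.D ⊓ ∀r.A): not entailed.

No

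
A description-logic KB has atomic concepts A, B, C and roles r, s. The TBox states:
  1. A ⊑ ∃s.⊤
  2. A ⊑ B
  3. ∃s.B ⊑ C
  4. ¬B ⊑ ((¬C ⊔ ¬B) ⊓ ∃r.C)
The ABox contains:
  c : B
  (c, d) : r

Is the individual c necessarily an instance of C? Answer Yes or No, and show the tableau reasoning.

1. c : C?  L(c) = {B} ∪ {¬C}
   open: L(c) ⊇ {B, ¬A, ¬C, ∀s.¬B} — c ∉ C possible
2. Hence c : C: not entailed.

No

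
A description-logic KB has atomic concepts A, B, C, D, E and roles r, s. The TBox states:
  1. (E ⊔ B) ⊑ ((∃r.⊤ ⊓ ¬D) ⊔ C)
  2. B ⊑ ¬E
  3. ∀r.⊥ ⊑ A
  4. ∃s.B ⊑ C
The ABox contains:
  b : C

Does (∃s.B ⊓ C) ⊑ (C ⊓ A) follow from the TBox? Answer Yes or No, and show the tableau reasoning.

No

1. (∃s.B ⊓ C) ⊑ (C ⊓ A)  ⇔  ((∃s.B ⊓ C) ⊓ (¬C ⊔ ¬A)) unsat w.r.t. T
   open: L(x₀) ⊇ {C, ¬A, ¬B, ¬E, ∃r.⊤, …} (+ ∃-successors)
2. Hence (∃s.B ⊓ C) ⊑ (C ⊓ A): not entailed.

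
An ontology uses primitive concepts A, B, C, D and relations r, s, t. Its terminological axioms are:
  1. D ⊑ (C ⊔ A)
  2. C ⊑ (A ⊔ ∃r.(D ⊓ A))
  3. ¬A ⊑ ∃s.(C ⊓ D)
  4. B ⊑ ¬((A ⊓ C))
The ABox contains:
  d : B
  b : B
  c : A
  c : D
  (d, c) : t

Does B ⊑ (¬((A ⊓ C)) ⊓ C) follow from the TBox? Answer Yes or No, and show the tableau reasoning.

No

1. B ⊑ (¬((A ⊓ C)) ⊓ C)  ⇔  (B ⊓ ((A ⊓ C) ⊔ ¬C)) unsat w.r.t. T
   apply at x₀: B⊑¬((A ⊓ C))
   open: L(x₀) ⊇ {A, B, ¬C, ¬D}
2. Hence B ⊑ (¬((A ⊓ C)) ⊓ C): not entailed.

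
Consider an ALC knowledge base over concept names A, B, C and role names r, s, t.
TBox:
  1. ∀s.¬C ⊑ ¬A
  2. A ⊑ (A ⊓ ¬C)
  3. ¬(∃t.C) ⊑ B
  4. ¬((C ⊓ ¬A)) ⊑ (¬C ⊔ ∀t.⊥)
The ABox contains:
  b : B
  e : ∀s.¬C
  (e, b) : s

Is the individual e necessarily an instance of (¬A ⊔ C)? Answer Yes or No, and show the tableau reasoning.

1. e : (¬A ⊔ C)?  L(e) = {∀s.¬C} ∪ {(A ⊓ ¬C)}
   clash {A, ¬A} at e — e ∈ (¬A ⊔ C)
2. Hence e : (¬A ⊔ C): entailed.

Yes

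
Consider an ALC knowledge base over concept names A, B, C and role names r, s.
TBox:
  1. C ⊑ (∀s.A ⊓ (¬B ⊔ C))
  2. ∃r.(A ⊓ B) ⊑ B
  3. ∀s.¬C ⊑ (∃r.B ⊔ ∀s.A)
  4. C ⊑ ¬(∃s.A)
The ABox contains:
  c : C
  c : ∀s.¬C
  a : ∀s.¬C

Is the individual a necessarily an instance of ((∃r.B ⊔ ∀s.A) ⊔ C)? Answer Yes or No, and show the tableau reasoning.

Yes

1. a : ((∃r.B ⊔ ∀s.A) ⊔ C)?  L(a) = {∀s.¬C} ∪ {((∀r.¬B ⊓ ∃s.¬A) ⊓ ¬C)}
   clash {A, ¬A} at an ∃-successor — a ∈ ((∃r.B ⊔ ∀s.A) ⊔ C)
2. Hence a : ((∃r.B ⊔ ∀s.A) ⊔ C): entailed.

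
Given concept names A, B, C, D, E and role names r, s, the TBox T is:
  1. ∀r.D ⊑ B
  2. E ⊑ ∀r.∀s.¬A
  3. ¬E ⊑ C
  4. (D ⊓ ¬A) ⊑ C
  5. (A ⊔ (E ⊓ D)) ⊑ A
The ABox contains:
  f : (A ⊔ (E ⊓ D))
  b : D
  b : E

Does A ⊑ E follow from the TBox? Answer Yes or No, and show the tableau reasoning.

No

1. A ⊑ E  ⇔  (A ⊓ ¬E) unsat w.r.t. T
   apply at x₀: ¬E⊑C
   open: L(x₀) ⊇ {A, C, ¬E, ∃r.¬D} (+ ∃-successors)
2. Hence A ⊑ E: not entailed.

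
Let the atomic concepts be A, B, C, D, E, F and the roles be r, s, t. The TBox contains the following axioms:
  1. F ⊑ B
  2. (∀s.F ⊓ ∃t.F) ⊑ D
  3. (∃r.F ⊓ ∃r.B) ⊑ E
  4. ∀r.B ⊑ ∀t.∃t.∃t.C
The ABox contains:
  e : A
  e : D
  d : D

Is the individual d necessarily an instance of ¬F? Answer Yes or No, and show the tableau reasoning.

1. d : ¬F?  L(d) = {D} ∪ {F}
   apply at d: F⊑B
   open: L(d) ⊇ {B, D, F, ∀r.¬F, ∃r.¬B} (+ ∃-successors) — d ∉ ¬F possible
2. Hence d : ¬F: not entailed.

No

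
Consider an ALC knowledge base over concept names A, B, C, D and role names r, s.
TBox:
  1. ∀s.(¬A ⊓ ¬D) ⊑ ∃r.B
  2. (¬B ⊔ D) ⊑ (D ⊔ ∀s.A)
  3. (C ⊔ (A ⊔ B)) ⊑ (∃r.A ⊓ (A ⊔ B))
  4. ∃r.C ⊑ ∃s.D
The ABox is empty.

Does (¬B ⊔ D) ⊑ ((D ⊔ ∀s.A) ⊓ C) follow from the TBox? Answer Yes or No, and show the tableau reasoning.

No

1. (¬B ⊔ D) ⊑ ((D ⊔ ∀s.A) ⊓ C)  ⇔  ((¬B ⊔ D) ⊓ ((¬D ⊓ ∃s.¬A) ⊔ ¬C)) unsat w.r.t. T
   apply at x₀: (¬B ⊔ D)⊑(D ⊔ ∀s.A)
   open: L(x₀) ⊇ {D, ¬A, ¬B, ¬C, ∀r.¬C, …} (+ ∃-successors)
2. Hence (¬B ⊔ D) ⊑ ((D ⊔ ∀s.A) ⊓ C): not entailed.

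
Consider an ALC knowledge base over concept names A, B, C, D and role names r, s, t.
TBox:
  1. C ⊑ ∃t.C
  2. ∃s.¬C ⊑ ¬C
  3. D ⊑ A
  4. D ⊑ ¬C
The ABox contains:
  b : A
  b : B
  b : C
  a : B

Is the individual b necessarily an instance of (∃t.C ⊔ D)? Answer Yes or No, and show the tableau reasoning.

Yes

1. b : (∃t.C ⊔ D)?  L(b) = {A, B, C} ∪ {(∀t.¬C ⊓ ¬D)}
   clash {C, ¬C} at b — b ∈ (∃t.C ⊔ D)
2. Hence b : (∃t.C ⊔ D): entailed.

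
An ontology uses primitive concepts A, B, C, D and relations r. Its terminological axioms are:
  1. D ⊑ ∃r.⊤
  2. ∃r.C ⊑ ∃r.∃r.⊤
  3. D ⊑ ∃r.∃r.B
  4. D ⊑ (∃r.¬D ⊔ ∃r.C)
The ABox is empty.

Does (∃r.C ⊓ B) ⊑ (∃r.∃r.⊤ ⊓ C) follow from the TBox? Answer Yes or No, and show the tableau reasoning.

No

1. (∃r.C ⊓ B) ⊑ (∃r.∃r.⊤ ⊓ C)  ⇔  ((∃r.C ⊓ B) ⊓ (∀r.∀r.⊥ ⊔ ¬C)) unsat w.r.t. T
   apply at x₀: ∃r.C⊑∃r.∃r.⊤
   open: L(x₀) ⊇ {B, ¬C, ¬D, ∃r.C, ∃r.∃r.⊤} (+ ∃-successors)
2. Hence (∃r.C ⊓ B) ⊑ (∃r.∃r.⊤ ⊓ C): not entailed.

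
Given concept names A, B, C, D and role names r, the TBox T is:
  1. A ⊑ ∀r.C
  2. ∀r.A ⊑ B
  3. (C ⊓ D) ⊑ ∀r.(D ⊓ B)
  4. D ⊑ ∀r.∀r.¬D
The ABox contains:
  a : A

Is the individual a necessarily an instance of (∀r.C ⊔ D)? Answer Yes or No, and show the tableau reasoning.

Yes

1. a : (∀r.C ⊔ D)?  L(a) = {A} ∪ {(∃r.¬C ⊓ ¬D)}
   clash {C, ¬C} at an ∃-successor — a ∈ (∀r.C ⊔ D)
2. Hence a : (∀r.C ⊔ D): entailed.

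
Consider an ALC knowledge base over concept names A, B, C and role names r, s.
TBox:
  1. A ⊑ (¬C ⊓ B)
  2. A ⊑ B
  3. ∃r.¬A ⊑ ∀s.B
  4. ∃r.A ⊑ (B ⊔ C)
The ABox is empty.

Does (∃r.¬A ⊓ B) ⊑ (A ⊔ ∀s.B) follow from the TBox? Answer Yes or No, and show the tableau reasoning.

Yes

1. (∃r.¬A ⊓ B) ⊑ (A ⊔ ∀s.B)  ⇔  ((∃r.¬A ⊓ B) ⊓ (¬A ⊓ ∃s.¬B)) unsat w.r.t. T
   all branches close; clash {B, ¬B} at an ∃-successor
2. Hence (∃r.¬A ⊓ B) ⊑ (A ⊔ ∀s.B): entailed.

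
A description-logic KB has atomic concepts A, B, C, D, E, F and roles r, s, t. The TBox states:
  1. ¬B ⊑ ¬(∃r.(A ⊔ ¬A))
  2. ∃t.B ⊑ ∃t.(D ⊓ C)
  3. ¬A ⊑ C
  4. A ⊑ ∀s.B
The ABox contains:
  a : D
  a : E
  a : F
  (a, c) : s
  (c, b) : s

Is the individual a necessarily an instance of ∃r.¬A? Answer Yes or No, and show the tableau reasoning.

No

1. a : ∃r.¬A?  L(a) = {D, E, F} ∪ {∀r.A}
   open: L(a) ⊇ {A, B, D, E, F, …} — a ∉ ∃r.¬A possible
2. Hence a : ∃r.¬A: not entailed.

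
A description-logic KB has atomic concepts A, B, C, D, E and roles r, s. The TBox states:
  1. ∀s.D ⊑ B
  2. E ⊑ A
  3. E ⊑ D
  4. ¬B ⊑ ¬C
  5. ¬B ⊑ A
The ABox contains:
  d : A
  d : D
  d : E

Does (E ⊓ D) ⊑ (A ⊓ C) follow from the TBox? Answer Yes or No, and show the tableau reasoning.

1. (E ⊓ D) ⊑ (A ⊓ C)  ⇔  ((E ⊓ D) ⊓ (¬A ⊔ ¬C)) unsat w.r.t. T
   apply at x₀: E⊑A
   open: L(x₀) ⊇ {A, B, D, E, ¬C}
2. Hence (E ⊓ D) ⊑ (A ⊓ C): not entailed.

No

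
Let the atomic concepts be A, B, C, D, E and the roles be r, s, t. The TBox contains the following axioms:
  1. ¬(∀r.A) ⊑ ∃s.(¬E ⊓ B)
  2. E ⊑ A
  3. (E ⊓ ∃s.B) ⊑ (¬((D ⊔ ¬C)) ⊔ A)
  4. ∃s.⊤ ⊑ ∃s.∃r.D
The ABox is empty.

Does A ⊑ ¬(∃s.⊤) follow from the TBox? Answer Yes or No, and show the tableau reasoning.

1. A ⊑ ¬(∃s.⊤)  ⇔  (A ⊓ ∃s.⊤) unsat w.r.t. T
   apply at x₀: ∃s.⊤⊑∃s.∃r.D
   open: L(x₀) ⊇ {A, ¬E, ∀r.A, ∃s.∃r.D, ∃s.⊤} (+ ∃-successors)
2. Hence A ⊑ ¬(∃s.⊤): not entailed.

No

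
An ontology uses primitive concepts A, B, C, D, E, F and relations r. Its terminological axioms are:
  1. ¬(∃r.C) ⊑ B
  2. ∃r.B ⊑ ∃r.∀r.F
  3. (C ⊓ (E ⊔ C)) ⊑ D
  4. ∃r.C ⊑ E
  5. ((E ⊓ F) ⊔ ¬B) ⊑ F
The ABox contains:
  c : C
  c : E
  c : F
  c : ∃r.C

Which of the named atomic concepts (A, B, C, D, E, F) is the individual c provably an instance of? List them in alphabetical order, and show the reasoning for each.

1. c : A?  L(c) = {C, E, F, ∃r.C} ∪ {¬A}
   open: L(c) ⊇ {C, D, E, F, ¬A, …} (+ ∃-successors) — c ∉ A possible
2. c : B?  L(c) = {C, E, F, ∃r.C} ∪ {¬B}
   open: L(c) ⊇ {C, D, E, F, ¬B, …} (+ ∃-successors) — c ∉ B possible
3. c : C?  L(c) = {C, E, F, ∃r.C} ∪ {¬C}
   clash {C, ¬C} at c — c ∈ C
4. c : D?  L(c) = {C, E, F, ∃r.C} ∪ {¬D}
   clash {D, ¬D} at c — c ∈ D
5. c : E?  L(c) = {C, E, F, ∃r.C} ∪ {¬E}
   clash {E, ¬E} at c — c ∈ E
6. c : F?  L(c) = {C, E, F, ∃r.C} ∪ {¬F}
   clash {F, ¬F} at c — c ∈ F
7. Entailed for c: {C, D, E, F}

{C, D, E, F}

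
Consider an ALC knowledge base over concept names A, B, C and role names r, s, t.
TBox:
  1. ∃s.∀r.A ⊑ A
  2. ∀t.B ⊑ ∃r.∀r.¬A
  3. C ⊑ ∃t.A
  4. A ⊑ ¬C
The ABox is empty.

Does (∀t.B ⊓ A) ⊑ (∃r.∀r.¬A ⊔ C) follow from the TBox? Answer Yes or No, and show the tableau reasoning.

Yes

1. (∀t.B ⊓ A) ⊑ (∃r.∀r.¬A ⊔ C)  ⇔  ((∀t.B ⊓ A) ⊓ (∀r.∃r.A ⊓ ¬C)) unsat w.r.t. T
   all branches close; clash {A, ¬A} at an ∃-successor
2. Hence (∀t.B ⊓ A) ⊑ (∃r.∀r.¬A ⊔ C): entailed.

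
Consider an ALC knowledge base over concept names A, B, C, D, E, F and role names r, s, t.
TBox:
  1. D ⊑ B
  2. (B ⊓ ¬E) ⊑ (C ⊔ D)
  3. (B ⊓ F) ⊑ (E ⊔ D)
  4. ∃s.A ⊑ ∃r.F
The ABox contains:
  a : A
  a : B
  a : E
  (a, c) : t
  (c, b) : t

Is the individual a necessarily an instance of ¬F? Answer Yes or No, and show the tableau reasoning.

1. a : ¬F?  L(a) = {A, B, E} ∪ {F}
   open: L(a) ⊇ {A, B, E, F, ∀s.¬A} — a ∉ ¬F possible
2. Hence a : ¬F: not entailed.

No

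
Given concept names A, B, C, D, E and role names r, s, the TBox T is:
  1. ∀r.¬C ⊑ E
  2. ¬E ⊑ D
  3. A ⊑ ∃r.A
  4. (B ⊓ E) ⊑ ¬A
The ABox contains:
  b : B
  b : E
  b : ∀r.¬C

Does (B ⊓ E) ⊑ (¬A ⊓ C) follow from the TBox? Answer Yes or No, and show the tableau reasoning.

1. (B ⊓ E) ⊑ (¬A ⊓ C)  ⇔  ((B ⊓ E) ⊓ (A ⊔ ¬C)) unsat w.r.t. T
   apply at x₀: (B ⊓ E)⊑¬A
   open: L(x₀) ⊇ {B, E, ¬A, ¬C}
2. Hence (B ⊓ E) ⊑ (¬A ⊓ C): not entailed.

No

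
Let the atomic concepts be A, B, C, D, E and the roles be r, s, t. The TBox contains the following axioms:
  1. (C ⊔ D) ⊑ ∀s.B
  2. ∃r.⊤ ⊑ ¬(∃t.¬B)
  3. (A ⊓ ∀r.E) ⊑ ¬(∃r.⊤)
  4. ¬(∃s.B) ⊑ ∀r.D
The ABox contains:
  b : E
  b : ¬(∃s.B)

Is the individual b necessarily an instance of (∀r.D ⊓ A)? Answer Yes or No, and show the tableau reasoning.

No

1. b : (∀r.D ⊓ A)?  L(b) = {E, ¬(∃s.B)} ∪ {(∃r.¬D ⊔ ¬A)}
   apply at b: ¬(∃s.B)⊑∀r.D
   open: L(b) ⊇ {E, ¬A, ¬C, ¬D, ∀r.D, …} — b ∉ (∀r.D ⊓ A) possible
2. Hence b : (∀r.D ⊓ A): not entailed.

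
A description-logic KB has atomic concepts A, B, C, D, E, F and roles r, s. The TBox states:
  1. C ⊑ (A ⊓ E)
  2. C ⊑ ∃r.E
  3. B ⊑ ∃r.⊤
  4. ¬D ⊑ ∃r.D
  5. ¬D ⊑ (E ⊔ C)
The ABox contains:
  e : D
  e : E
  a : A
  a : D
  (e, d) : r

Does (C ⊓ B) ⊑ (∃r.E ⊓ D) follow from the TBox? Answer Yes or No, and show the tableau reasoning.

No

1. (C ⊓ B) ⊑ (∃r.E ⊓ D)  ⇔  ((C ⊓ B) ⊓ (∀r.¬E ⊔ ¬D)) unsat w.r.t. T
   apply at x₀: C⊑(A ⊓ E); C⊑∃r.E; B⊑∃r.⊤
   open: L(x₀) ⊇ {A, B, C, E, ¬D, …} (+ ∃-successors)
2. Hence (C ⊓ B) ⊑ (∃r.E ⊓ D): not entailed.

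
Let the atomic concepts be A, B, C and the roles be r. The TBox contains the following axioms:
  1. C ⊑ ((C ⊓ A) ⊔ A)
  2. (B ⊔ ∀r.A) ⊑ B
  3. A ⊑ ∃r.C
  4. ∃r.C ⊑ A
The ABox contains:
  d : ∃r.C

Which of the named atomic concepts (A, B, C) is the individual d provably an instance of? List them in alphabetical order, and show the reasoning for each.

{A}

1. d : A?  L(d) = {∃r.C} ∪ {¬A}
   clash {A, ¬A} at d — d ∈ A
2. d : B?  L(d) = {∃r.C} ∪ {¬B}
   apply at d: ∃r.C⊑A
   open: L(d) ⊇ {A, ¬B, ¬C, ∃r.C, ∃r.¬A} (+ ∃-successors) — d ∉ B possible
3. d : C?  L(d) = {∃r.C} ∪ {¬C}
   apply at d: ∃r.C⊑A
   open: L(d) ⊇ {A, ¬B, ¬C, ∃r.C, ∃r.¬A} (+ ∃-successors) — d ∉ C possible
4. Entailed for d: {A}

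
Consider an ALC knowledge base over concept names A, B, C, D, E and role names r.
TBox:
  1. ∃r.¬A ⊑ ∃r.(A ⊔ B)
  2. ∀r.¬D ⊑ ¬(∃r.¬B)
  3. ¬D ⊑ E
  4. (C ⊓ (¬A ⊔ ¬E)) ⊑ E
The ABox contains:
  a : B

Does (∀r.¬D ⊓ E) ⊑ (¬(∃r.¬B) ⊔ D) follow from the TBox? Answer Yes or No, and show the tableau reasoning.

Yes

1. (∀r.¬D ⊓ E) ⊑ (¬(∃r.¬B) ⊔ D)  ⇔  ((∀r.¬D ⊓ E) ⊓ (∃r.¬B ⊓ ¬D)) unsat w.r.t. T
   all branches close; clash {B, ¬B} at an ∃-successor
2. Hence (∀r.¬D ⊓ E) ⊑ (¬(∃r.¬B) ⊔ D): entailed.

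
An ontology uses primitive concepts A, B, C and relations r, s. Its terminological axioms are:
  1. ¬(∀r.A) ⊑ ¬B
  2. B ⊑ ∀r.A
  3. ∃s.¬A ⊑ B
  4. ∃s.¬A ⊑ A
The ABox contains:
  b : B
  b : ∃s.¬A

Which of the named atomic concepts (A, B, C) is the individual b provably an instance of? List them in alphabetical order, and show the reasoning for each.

{A, B}

1. b : A?  L(b) = {B, ∃s.¬A} ∪ {¬A}
   clash {A, ¬A} at b — b ∈ A
2. b : B?  L(b) = {B, ∃s.¬A} ∪ {¬B}
   clash {B, ¬B} at b — b ∈ B
3. b : C?  L(b) = {B, ∃s.¬A} ∪ {¬C}
   apply at b: B⊑∀r.A; ∃s.¬A⊑A
   open: L(b) ⊇ {A, B, ¬C, ∀r.A, ∃s.¬A} (+ ∃-successors) — b ∉ C possible
4. Entailed for b: {A, B}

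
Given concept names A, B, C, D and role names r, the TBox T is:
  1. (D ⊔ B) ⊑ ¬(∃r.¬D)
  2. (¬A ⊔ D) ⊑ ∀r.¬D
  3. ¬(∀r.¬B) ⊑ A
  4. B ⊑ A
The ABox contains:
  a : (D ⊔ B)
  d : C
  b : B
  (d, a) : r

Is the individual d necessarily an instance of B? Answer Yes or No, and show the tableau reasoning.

1. d : B?  L(d) = {C} ∪ {¬B}
   open: L(d) ⊇ {A, C, ¬B, ¬D} — d ∉ B possible
2. Hence d : B: not entailed.

No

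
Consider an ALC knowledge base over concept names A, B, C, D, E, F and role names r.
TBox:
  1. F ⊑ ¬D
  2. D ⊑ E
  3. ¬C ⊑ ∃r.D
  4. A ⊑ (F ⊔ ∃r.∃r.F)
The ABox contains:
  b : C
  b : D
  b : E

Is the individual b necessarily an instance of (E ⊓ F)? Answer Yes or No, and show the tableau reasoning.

1. b : (E ⊓ F)?  L(b) = {C, D, E} ∪ {(¬E ⊔ ¬F)}
   open: L(b) ⊇ {C, D, E, ¬A, ¬F} — b ∉ (E ⊓ F) possible
2. Hence b : (E ⊓ F): not entailed.

No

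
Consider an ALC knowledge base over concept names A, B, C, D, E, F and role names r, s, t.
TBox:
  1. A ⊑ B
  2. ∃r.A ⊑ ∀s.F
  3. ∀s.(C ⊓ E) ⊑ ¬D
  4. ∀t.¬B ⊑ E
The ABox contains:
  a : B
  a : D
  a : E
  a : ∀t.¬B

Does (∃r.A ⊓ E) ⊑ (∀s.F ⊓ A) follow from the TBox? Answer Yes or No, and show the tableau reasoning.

No

1. (∃r.A ⊓ E) ⊑ (∀s.F ⊓ A)  ⇔  ((∃r.A ⊓ E) ⊓ (∃s.¬F ⊔ ¬A)) unsat w.r.t. T
   apply at x₀: ∃r.A⊑∀s.F
   open: L(x₀) ⊇ {E, ¬A, ∀s.F, ∃r.A, ∃s.(¬C ⊔ ¬E)} (+ ∃-successors)
2. Hence (∃r.A ⊓ E) ⊑ (∀s.F ⊓ A): not entailed.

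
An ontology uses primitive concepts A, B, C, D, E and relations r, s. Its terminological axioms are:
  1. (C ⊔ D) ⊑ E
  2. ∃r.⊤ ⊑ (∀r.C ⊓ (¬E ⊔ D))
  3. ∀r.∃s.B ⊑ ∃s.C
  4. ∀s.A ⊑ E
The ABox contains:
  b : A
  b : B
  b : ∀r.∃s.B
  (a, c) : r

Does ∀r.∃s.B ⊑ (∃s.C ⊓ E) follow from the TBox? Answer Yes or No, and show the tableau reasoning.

1. ∀r.∃s.B ⊑ (∃s.C ⊓ E)  ⇔  (∀r.∃s.B ⊓ (∀s.¬C ⊔ ¬E)) unsat w.r.t. T
   apply at x₀: ∀r.∃s.B⊑∃s.C
   open: L(x₀) ⊇ {¬C, ¬D, ¬E, ∀r.∃s.B, ∀r.⊥, …} (+ ∃-successors)
2. Hence ∀r.∃s.B ⊑ (∃s.C ⊓ E): not entailed.

No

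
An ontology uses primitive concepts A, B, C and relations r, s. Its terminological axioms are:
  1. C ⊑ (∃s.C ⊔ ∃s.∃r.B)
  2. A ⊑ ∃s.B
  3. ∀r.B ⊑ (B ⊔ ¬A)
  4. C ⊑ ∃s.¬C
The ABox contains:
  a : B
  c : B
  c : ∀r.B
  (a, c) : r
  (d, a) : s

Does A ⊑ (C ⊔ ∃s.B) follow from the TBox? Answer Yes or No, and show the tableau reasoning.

Yes

1. A ⊑ (C ⊔ ∃s.B)  ⇔  (A ⊓ (¬C ⊓ ∀s.¬B)) unsat w.r.t. T
   all branches close; clash {A, ¬A} at x₀
2. Hence A ⊑ (C ⊔ ∃s.B): entailed.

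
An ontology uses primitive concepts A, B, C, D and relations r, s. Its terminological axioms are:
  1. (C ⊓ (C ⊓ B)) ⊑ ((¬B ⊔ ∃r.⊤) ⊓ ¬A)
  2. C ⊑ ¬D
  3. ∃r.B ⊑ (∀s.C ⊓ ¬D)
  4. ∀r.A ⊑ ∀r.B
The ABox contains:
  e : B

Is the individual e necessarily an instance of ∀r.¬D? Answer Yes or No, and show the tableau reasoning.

1. e : ∀r.¬D?  L(e) = {B} ∪ {∃r.D}
   open: L(e) ⊇ {B, ¬C, ∀r.¬B, ∃r.D, ∃r.¬A} (+ ∃-successors) — e ∉ ∀r.¬D possible
2. Hence e : ∀r.¬D: not entailed.

No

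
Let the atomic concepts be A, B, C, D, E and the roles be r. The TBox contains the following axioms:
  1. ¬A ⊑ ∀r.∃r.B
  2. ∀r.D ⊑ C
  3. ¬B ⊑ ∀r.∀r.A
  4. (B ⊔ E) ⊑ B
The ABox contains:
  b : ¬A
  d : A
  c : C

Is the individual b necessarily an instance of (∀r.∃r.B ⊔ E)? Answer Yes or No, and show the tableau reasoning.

1. b : (∀r.∃r.B ⊔ E)?  L(b) = {¬A} ∪ {(∃r.∀r.¬B ⊓ ¬E)}
   clash {B, ¬B} at an ∃-successor — b ∈ (∀r.∃r.B ⊔ E)
2. Hence b : (∀r.∃r.B ⊔ E): entailed.

Yes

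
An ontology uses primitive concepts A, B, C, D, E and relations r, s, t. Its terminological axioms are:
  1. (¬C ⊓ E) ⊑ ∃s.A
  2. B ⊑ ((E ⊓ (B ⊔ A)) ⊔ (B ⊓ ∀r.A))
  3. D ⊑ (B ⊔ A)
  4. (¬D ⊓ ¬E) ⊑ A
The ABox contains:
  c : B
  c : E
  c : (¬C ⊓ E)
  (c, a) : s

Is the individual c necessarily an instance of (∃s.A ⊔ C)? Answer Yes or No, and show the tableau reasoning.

1. c : (∃s.A ⊔ C)?  L(c) = {B, E, (¬C ⊓ E)} ∪ {(∀s.¬A ⊓ ¬C)}
   clash {A, ¬A} at an ∃-successor — c ∈ (∃s.A ⊔ C)
2. Hence c : (∃s.A ⊔ C): entailed.

Yes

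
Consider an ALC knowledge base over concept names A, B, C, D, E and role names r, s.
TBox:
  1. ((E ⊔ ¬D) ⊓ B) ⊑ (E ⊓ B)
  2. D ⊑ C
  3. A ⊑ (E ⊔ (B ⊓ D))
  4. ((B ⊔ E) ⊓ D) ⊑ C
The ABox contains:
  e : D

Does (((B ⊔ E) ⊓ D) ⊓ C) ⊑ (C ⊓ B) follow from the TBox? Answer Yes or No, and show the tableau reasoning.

No

1. (((B ⊔ E) ⊓ D) ⊓ C) ⊑ (C ⊓ B)  ⇔  ((((B ⊔ E) ⊓ D) ⊓ C) ⊓ (¬C ⊔ ¬B)) unsat w.r.t. T
   open: L(x₀) ⊇ {C, D, E, ¬A, ¬B}
2. Hence (((B ⊔ E) ⊓ D) ⊓ C) ⊑ (C ⊓ B): not entailed.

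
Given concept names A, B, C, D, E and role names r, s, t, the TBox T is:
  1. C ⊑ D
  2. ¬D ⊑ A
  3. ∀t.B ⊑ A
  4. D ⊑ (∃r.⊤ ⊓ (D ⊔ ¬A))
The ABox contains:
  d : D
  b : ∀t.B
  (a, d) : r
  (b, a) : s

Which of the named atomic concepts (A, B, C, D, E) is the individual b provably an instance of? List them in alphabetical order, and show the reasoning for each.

1. b : A?  L(b) = {∀t.B} ∪ {¬A}
   clash {A, ¬A} at b — b ∈ A
2. b : B?  L(b) = {∀t.B} ∪ {¬B}
   apply at b: ∀t.B⊑A
   open: L(b) ⊇ {A, D, ¬B, ∀t.B, ∃r.⊤} (+ ∃-successors) — b ∉ B possible
3. b : C?  L(b) = {∀t.B} ∪ {¬C}
   apply at b: ∀t.B⊑A
   open: L(b) ⊇ {A, D, ¬C, ∀t.B, ∃r.⊤} (+ ∃-successors) — b ∉ C possible
4. b : D?  L(b) = {∀t.B} ∪ {¬D}
   apply at b: ¬D⊑A; ∀t.B⊑A
   open: L(b) ⊇ {A, ¬C, ¬D, ∀t.B} — b ∉ D possible
5. b : E?  L(b) = {∀t.B} ∪ {¬E}
   apply at b: ∀t.B⊑A
   open: L(b) ⊇ {A, D, ¬E, ∀t.B, ∃r.⊤} (+ ∃-successors) — b ∉ E possible
6. Entailed for b: {A}

{A}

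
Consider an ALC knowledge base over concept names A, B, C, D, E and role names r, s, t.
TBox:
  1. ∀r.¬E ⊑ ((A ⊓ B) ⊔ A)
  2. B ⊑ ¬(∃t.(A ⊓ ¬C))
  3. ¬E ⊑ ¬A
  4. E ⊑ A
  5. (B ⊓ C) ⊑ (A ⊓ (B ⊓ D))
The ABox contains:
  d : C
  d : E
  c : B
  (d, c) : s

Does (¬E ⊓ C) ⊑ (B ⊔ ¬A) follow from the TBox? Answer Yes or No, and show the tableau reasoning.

1. (¬E ⊓ C) ⊑ (B ⊔ ¬A)  ⇔  ((¬E ⊓ C) ⊓ (¬B ⊓ A)) unsat w.r.t. T
   all branches close; clash {A, ¬A} at x₀
2. Hence (¬E ⊓ C) ⊑ (B ⊔ ¬A): entailed.

Yes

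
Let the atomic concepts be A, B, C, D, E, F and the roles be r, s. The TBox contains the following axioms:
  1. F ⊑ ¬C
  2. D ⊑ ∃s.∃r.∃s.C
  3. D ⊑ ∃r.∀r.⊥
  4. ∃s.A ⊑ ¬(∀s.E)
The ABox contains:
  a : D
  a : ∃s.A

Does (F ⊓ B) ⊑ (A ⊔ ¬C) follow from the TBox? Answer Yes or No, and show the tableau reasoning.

1. (F ⊓ B) ⊑ (A ⊔ ¬C)  ⇔  ((F ⊓ B) ⊓ (¬A ⊓ C)) unsat w.r.t. T
   all branches close; clash {C, ¬C} at x₀
2. Hence (F ⊓ B) ⊑ (A ⊔ ¬C): entailed.

Yes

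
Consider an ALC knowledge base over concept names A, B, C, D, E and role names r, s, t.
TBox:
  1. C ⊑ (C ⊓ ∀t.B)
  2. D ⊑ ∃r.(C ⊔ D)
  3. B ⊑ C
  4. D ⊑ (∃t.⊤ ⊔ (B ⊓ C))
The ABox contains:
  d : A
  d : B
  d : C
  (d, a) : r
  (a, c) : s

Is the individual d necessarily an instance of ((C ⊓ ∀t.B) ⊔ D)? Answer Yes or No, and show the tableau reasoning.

Yes

1. d : ((C ⊓ ∀t.B) ⊔ D)?  L(d) = {A, B, C} ∪ {((¬C ⊔ ∃t.¬B) ⊓ ¬D)}
   clash {B, ¬B} at an ∃-successor — d ∈ ((C ⊓ ∀t.B) ⊔ D)
2. Hence d : ((C ⊓ ∀t.B) ⊔ D): entailed.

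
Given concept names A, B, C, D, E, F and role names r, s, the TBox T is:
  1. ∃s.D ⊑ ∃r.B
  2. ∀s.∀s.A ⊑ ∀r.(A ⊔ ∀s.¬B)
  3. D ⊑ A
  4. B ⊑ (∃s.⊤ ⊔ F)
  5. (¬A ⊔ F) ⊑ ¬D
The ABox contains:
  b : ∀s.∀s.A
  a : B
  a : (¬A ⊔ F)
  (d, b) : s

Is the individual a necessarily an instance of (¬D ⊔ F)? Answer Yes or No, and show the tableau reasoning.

1. a : (¬D ⊔ F)?  L(a) = {B, (¬A ⊔ F)} ∪ {(D ⊓ ¬F)}
   clash {F, ¬F} at a — a ∈ (¬D ⊔ F)
2. Hence a : (¬D ⊔ F): entailed.

Yes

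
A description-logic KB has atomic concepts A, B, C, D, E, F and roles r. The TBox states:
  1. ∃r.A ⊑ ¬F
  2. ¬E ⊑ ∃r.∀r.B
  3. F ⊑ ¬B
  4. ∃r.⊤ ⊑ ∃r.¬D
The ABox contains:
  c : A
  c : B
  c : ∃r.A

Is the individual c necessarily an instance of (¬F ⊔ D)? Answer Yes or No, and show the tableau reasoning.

1. c : (¬F ⊔ D)?  L(c) = {A, B, ∃r.A} ∪ {(F ⊓ ¬D)}
   clash {B, ¬B} at c — c ∈ (¬F ⊔ D)
2. Hence c : (¬F ⊔ D): entailed.

Yes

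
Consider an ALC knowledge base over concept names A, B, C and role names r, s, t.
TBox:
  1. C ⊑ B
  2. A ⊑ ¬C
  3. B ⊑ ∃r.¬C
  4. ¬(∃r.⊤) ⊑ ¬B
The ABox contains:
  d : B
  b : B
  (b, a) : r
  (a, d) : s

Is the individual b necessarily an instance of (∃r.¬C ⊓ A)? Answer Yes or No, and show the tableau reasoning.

No

1. b : (∃r.¬C ⊓ A)?  L(b) = {B} ∪ {(∀r.C ⊔ ¬A)}
   apply at b: B⊑∃r.¬C
   open: L(b) ⊇ {B, ¬A, ∃r.¬C, ∃r.⊤} (+ ∃-successors) — b ∉ (∃r.¬C ⊓ A) possible
2. Hence b : (∃r.¬C ⊓ A): not entailed.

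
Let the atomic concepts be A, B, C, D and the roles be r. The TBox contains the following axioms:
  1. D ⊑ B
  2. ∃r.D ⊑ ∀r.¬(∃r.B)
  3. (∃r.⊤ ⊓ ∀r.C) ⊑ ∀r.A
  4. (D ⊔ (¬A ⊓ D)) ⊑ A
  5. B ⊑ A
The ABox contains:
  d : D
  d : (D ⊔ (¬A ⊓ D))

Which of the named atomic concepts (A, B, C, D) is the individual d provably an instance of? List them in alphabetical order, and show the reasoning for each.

{A, B, D}

1. d : A?  L(d) = {D, (D ⊔ (¬A ⊓ D))} ∪ {¬A}
   clash {A, ¬A} at d — d ∈ A
2. d : B?  L(d) = {D, (D ⊔ (¬A ⊓ D))} ∪ {¬B}
   clash {B, ¬B} at d — d ∈ B
3. d : C?  L(d) = {D, (D ⊔ (¬A ⊓ D))} ∪ {¬C}
   apply at d: D⊑B; (D ⊔ (¬A ⊓ D))⊑A
   open: L(d) ⊇ {A, B, D, ¬C, ∀r.¬D, …} — d ∉ C possible
4. d : D?  L(d) = {D, (D ⊔ (¬A ⊓ D))} ∪ {¬D}
   clash {D, ¬D} at d — d ∈ D
5. Entailed for d: {A, B, D}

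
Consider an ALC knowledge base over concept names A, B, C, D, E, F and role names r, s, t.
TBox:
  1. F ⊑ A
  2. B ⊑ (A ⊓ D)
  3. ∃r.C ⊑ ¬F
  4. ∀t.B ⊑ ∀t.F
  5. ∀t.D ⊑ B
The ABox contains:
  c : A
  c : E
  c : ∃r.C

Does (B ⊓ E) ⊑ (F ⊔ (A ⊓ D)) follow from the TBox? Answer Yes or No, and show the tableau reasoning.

1. (B ⊓ E) ⊑ (F ⊔ (A ⊓ D))  ⇔  ((B ⊓ E) ⊓ (¬F ⊓ (¬A ⊔ ¬D))) unsat w.r.t. T
   all branches close; clash {D, ¬D} at x₀
2. Hence (B ⊓ E) ⊑ (F ⊔ (A ⊓ D)): entailed.

Yes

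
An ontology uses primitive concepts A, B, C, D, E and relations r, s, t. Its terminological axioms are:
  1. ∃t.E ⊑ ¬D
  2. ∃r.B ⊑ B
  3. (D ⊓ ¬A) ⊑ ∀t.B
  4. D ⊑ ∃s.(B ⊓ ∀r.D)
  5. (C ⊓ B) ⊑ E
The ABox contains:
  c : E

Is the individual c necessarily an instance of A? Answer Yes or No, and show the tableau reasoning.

No

1. c : A?  L(c) = {E} ∪ {¬A}
   open: L(c) ⊇ {E, ¬A, ¬D, ∀r.¬B} — c ∉ A possible
2. Hence c : A: not entailed.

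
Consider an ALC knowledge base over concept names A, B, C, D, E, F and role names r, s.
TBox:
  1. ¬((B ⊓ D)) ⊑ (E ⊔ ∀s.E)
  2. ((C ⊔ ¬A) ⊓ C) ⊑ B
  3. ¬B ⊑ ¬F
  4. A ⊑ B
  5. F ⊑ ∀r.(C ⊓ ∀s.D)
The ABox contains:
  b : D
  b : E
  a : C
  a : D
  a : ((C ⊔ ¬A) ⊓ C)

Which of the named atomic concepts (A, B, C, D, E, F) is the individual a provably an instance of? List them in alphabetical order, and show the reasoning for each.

{B, C, D}

1. a : A?  L(a) = {C, D, ((C ⊔ ¬A) ⊓ C)} ∪ {¬A}
   apply at a: ((C ⊔ ¬A) ⊓ C)⊑B
   open: L(a) ⊇ {B, C, D, ¬A, ¬F} — a ∉ A possible
2. a : B?  L(a) = {C, D, ((C ⊔ ¬A) ⊓ C)} ∪ {¬B}
   clash {B, ¬B} at a — a ∈ B
3. a : C?  L(a) = {C, D, ((C ⊔ ¬A) ⊓ C)} ∪ {¬C}
   clash {C, ¬C} at a — a ∈ C
4. a : D?  L(a) = {C, D, ((C ⊔ ¬A) ⊓ C)} ∪ {¬D}
   clash {D, ¬D} at a — a ∈ D
5. a : E?  L(a) = {C, D, ((C ⊔ ¬A) ⊓ C)} ∪ {¬E}
   apply at a: ((C ⊔ ¬A) ⊓ C)⊑B
   open: L(a) ⊇ {B, C, D, ¬E, ¬F} — a ∉ E possible
6. a : F?  L(a) = {C, D, ((C ⊔ ¬A) ⊓ C)} ∪ {¬F}
   apply at a: ((C ⊔ ¬A) ⊓ C)⊑B
   open: L(a) ⊇ {B, C, D, ¬A, ¬F} — a ∉ F possible
7. Entailed for a: {B, C, D}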